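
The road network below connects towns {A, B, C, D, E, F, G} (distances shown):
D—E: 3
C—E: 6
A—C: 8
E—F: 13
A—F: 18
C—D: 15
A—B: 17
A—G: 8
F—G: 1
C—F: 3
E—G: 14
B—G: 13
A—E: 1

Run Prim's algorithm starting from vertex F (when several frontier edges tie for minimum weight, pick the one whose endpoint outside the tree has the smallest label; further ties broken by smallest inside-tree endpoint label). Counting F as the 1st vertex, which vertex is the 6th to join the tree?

D

Grow the tree from F using Prim:
Step 1: frontier [F—G 1, C—F 3, E—F 13, A—F 18] → take F—G (1); add G.
Step 2: frontier [C—F 3, E—F 13, A—F 18, A—G 8, B—G 13, E—G 14] → take C—F (3); add C.
Step 3: frontier [C—E 6, A—C 8, C—D 15, E—F 13, A—F 18, A—G 8, B—G 13, E—G 14] → take C—E (6); add E.
Step 4: frontier [A—C 8, C—D 15, A—E 1, D—E 3, A—F 18, A—G 8, B—G 13] → take A—E (1); add A.
Step 5: frontier [A—B 17, C—D 15, D—E 3, B—G 13] → take D—E (3); add D.
Step 6: frontier [A—B 17, B—G 13] → take B—G (13); add B.
Vertex order: F, G, C, E, A, D, B. The 6th vertex is D.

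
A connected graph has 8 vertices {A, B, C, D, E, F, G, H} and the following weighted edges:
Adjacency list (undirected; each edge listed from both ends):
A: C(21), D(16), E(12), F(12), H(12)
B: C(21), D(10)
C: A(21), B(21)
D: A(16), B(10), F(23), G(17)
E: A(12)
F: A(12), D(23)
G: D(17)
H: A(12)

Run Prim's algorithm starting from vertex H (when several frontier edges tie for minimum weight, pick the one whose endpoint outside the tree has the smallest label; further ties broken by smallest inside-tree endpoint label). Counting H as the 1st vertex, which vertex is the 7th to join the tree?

G

Prim's algorithm from H:
Step 1: cheapest edge leaving the tree is A-H (12); add A.
Step 2: cheapest edge leaving the tree is A-E (12); add E.
Step 3: cheapest edge leaving the tree is A-F (12); add F.
Step 4: cheapest edge leaving the tree is A-D (16); add D.
Step 5: cheapest edge leaving the tree is B-D (10); add B.
Step 6: cheapest edge leaving the tree is D-G (17); add G.
Step 7: cheapest edge leaving the tree is A-C (21); add C.
Vertex order: H, A, E, F, D, B, G, C. The 7th vertex is G.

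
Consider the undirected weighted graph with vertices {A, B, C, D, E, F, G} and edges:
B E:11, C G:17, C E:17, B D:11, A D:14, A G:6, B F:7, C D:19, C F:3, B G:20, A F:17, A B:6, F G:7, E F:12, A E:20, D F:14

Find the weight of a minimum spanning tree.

Kruskal: consider edges lightest-first.
C F (3): add — endpoints in different components.
A B (6): add — endpoints in different components.
A G (6): add — endpoints in different components.
B F (7): add — endpoints in different components.
F G (7): skip — F and G already connected.
B D (11): add — endpoints in different components.
B E (11): add — endpoints in different components.
MST edges: C F, A B, A G, B F, B D, B E; total weight 3+6+6+7+11+11 = 44.

44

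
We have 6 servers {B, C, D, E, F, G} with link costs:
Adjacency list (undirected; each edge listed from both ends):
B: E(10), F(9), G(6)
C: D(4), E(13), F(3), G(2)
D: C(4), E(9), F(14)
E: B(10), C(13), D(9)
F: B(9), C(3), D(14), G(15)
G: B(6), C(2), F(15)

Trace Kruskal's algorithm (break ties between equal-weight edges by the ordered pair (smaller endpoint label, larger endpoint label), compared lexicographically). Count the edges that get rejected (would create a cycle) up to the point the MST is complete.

Kruskal: consider edges lightest-first.
C–G (2): add. Components now {B} {C,G} {D} {E} {F}
C–F (3): add. Components now {B} {C,F,G} {D} {E}
C–D (4): add. Components now {B} {C,D,F,G} {E}
B–G (6): add. Components now {B,C,D,F,G} {E}
B–F (9): skip — B and F already connected.
D–E (9): add. Components now {B,C,D,E,F,G}
Edges rejected before the tree was complete: 1.

1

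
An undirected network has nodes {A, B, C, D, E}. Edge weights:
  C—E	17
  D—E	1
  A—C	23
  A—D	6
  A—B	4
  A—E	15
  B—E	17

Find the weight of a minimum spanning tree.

28

Prim's algorithm from E:
Step 1: frontier [D—E 1, A—E 15, B—E 17, C—E 17] → take D—E (1); add D.
Step 2: frontier [A—D 6, A—E 15, B—E 17, C—E 17] → take A—D (6); add A.
Step 3: frontier [A—B 4, A—C 23, B—E 17, C—E 17] → take A—B (4); add B.
Step 4: frontier [A—C 23, C—E 17] → take C—E (17); add C.
MST edges: D—E, A—D, A—B, C—E; total weight 1+6+4+17 = 28.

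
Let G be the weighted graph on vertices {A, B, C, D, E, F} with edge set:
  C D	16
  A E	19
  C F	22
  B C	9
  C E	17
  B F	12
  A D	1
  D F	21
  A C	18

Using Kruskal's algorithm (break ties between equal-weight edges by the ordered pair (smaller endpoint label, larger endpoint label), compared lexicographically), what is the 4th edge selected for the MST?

Kruskal's algorithm — process edges by increasing weight (ties by edge label):
A D (1): add — endpoints in different components.
B C (9): add — endpoints in different components.
B F (12): add — endpoints in different components.
C D (16): add — endpoints in different components.
C E (17): add — endpoints in different components.
The 4th edge added is C D.

C-D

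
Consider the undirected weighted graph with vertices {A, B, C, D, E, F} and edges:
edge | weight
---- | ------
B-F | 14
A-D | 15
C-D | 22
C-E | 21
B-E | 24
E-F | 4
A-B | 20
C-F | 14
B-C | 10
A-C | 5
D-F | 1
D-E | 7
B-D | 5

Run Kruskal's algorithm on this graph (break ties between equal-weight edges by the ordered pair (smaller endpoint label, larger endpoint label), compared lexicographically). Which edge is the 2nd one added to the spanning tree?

E-F

Sort edges by weight, then run Kruskal:
D-F (1): add — endpoints in different components.
E-F (4): add — endpoints in different components.
A-C (5): add — endpoints in different components.
B-D (5): add — endpoints in different components.
D-E (7): skip — D and E already connected.
B-C (10): add — endpoints in different components.
The 2nd edge added is E-F.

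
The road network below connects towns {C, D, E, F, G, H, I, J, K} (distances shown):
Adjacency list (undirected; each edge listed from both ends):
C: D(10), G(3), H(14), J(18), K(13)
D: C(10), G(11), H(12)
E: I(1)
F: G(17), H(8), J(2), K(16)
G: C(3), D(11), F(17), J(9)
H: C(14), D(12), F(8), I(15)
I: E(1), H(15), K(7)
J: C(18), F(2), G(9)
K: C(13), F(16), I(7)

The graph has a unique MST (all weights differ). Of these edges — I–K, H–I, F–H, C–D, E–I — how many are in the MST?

4

Sort edges by weight, then run Kruskal:
E–I (1): add — endpoints in different components.
F–J (2): add — endpoints in different components.
C–G (3): add — endpoints in different components.
I–K (7): add — endpoints in different components.
F–H (8): add — endpoints in different components.
G–J (9): add — endpoints in different components.
C–D (10): add — endpoints in different components.
D–G (11): skip — D and G already connected.
D–H (12): skip — D and H already connected.
C–K (13): add — endpoints in different components.
MST edge set: {E–I, F–J, C–G, I–K, F–H, G–J, C–D, C–K}.
Of the listed edges, {I–K, F–H, C–D, E–I} are in the MST → 4.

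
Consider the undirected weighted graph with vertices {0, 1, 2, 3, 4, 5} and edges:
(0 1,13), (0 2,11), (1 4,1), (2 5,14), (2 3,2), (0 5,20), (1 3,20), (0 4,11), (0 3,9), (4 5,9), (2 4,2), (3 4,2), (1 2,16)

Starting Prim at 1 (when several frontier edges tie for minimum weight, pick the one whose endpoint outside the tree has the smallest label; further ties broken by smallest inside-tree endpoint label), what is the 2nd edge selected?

Prim's algorithm from 1:
Step 1: cheapest edge leaving the tree is 1 4 (1); add 4.
Step 2: cheapest edge leaving the tree is 2 4 (2); add 2.
Step 3: cheapest edge leaving the tree is 2 3 (2); add 3.
Step 4: cheapest edge leaving the tree is 0 3 (9); add 0.
Step 5: cheapest edge leaving the tree is 4 5 (9); add 5.
The 2nd edge added is 2 4.

2-4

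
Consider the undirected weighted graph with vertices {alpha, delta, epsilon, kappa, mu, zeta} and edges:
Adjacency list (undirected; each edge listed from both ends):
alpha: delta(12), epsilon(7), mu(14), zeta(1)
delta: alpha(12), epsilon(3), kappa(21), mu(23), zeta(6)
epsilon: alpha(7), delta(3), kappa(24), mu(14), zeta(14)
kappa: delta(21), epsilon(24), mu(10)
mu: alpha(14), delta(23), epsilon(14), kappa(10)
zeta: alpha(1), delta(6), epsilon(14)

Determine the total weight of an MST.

Kruskal's algorithm — process edges by increasing weight (ties by edge label):
alpha-zeta (1): add — endpoints in different components.
delta-epsilon (3): add — endpoints in different components.
delta-zeta (6): add — endpoints in different components.
alpha-epsilon (7): skip — alpha and epsilon already connected.
kappa-mu (10): add — endpoints in different components.
alpha-delta (12): skip — alpha and delta already connected.
alpha-mu (14): add — endpoints in different components.
MST edges: alpha-zeta, delta-epsilon, delta-zeta, kappa-mu, alpha-mu; total weight 1+3+6+10+14 = 34.

34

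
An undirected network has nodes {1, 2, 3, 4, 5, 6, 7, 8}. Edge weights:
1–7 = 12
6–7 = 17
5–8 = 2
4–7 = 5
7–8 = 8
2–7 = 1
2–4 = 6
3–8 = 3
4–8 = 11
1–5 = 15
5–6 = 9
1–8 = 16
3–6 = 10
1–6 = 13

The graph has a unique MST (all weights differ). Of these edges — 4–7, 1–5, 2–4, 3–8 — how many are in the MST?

2

Kruskal: consider edges lightest-first.
2–7 (1): add — endpoints in different components.
5–8 (2): add — endpoints in different components.
3–8 (3): add — endpoints in different components.
4–7 (5): add — endpoints in different components.
2–4 (6): skip — 2 and 4 already connected.
7–8 (8): add — endpoints in different components.
5–6 (9): add — endpoints in different components.
3–6 (10): skip — 3 and 6 already connected.
4–8 (11): skip — 4 and 8 already connected.
1–7 (12): add — endpoints in different components.
MST edge set: {2–7, 5–8, 3–8, 4–7, 7–8, 5–6, 1–7}.
Of the listed edges, {4–7, 3–8} are in the MST → 2.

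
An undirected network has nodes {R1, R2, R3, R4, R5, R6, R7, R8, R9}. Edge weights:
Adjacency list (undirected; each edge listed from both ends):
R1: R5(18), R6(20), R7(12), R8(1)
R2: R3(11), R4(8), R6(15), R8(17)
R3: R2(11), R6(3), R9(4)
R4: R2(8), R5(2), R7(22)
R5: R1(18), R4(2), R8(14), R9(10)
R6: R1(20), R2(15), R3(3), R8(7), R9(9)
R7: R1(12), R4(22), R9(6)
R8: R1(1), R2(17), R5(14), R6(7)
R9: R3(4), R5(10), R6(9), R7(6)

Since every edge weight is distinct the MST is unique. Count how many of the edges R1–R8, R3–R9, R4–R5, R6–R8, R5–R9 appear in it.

Kruskal: consider edges lightest-first.
R1–R8 (1): add — endpoints in different components.
R4–R5 (2): add — endpoints in different components.
R3–R6 (3): add — endpoints in different components.
R3–R9 (4): add — endpoints in different components.
R7–R9 (6): add — endpoints in different components.
R6–R8 (7): add — endpoints in different components.
R2–R4 (8): add — endpoints in different components.
R6–R9 (9): skip — R6 and R9 already connected.
R5–R9 (10): add — endpoints in different components.
MST edge set: {R1–R8, R4–R5, R3–R6, R3–R9, R7–R9, R6–R8, R2–R4, R5–R9}.
Of the listed edges, {R1–R8, R3–R9, R4–R5, R6–R8, R5–R9} are in the MST → 5.

5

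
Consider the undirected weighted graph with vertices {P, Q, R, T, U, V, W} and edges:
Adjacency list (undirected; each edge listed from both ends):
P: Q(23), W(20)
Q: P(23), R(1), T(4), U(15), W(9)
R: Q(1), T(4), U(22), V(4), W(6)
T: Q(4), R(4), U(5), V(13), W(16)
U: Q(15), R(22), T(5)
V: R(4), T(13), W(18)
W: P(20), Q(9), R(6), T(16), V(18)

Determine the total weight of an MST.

40

Kruskal: consider edges lightest-first.
Q R (1): add. Components now {P} {T} {Q,R} {U} {W} {V}
Q T (4): add. Components now {P} {Q,R,T} {U} {W} {V}
R T (4): skip — T and R already connected.
R V (4): add. Components now {P} {Q,R,T,V} {U} {W}
T U (5): add. Components now {P} {Q,R,T,U,V} {W}
R W (6): add. Components now {P} {Q,R,T,U,V,W}
Q W (9): skip — Q and W already connected.
T V (13): skip — T and V already connected.
Q U (15): skip — Q and U already connected.
T W (16): skip — T and W already connected.
V W (18): skip — W and V already connected.
P W (20): add. Components now {P,Q,R,T,U,V,W}
MST edges: Q R, Q T, R V, T U, R W, P W; total weight 1+4+4+5+6+20 = 40.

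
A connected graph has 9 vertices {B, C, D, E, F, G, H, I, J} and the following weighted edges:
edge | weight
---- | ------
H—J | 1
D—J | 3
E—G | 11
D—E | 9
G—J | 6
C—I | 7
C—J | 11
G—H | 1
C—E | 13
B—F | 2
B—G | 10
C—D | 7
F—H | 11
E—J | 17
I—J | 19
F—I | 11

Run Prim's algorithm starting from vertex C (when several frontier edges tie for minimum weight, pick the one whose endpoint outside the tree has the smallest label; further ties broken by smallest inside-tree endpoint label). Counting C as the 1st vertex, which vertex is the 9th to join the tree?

Prim, starting at C.
Step 1: cheapest edge leaving the tree is C—D (7); add D.
Step 2: cheapest edge leaving the tree is D—J (3); add J.
Step 3: cheapest edge leaving the tree is H—J (1); add H.
Step 4: cheapest edge leaving the tree is G—H (1); add G.
Step 5: cheapest edge leaving the tree is C—I (7); add I.
Step 6: cheapest edge leaving the tree is D—E (9); add E.
Step 7: cheapest edge leaving the tree is B—G (10); add B.
Step 8: cheapest edge leaving the tree is B—F (2); add F.
Vertex order: C, D, J, H, G, I, E, B, F. The 9th vertex is F.

F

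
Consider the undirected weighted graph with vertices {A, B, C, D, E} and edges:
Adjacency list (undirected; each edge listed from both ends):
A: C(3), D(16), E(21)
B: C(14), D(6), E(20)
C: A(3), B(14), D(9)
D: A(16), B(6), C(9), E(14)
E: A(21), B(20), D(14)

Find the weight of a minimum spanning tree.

Prim's algorithm from C:
Step 1: frontier [A—C 3, C—D 9, B—C 14] → take A—C (3); add A.
Step 2: frontier [A—D 16, A—E 21, C—D 9, B—C 14] → take C—D (9); add D.
Step 3: frontier [A—E 21, B—C 14, B—D 6, D—E 14] → take B—D (6); add B.
Step 4: frontier [A—E 21, B—E 20, D—E 14] → take D—E (14); add E.
MST edges: A—C, C—D, B—D, D—E; total weight 3+9+6+14 = 32.

32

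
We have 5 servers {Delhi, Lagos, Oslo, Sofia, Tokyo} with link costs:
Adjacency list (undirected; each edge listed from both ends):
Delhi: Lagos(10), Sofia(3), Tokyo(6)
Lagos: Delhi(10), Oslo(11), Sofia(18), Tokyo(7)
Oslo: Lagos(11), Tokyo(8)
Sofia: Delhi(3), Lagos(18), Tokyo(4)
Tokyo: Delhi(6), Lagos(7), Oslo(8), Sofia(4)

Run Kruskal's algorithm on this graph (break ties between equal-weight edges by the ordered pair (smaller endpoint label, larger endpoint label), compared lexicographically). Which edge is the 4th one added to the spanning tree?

Kruskal: consider edges lightest-first.
Delhi Sofia (3): add — endpoints in different components.
Sofia Tokyo (4): add — endpoints in different components.
Delhi Tokyo (6): skip — Delhi and Tokyo already connected.
Lagos Tokyo (7): add — endpoints in different components.
Oslo Tokyo (8): add — endpoints in different components.
The 4th edge added is Oslo Tokyo.

Oslo-Tokyo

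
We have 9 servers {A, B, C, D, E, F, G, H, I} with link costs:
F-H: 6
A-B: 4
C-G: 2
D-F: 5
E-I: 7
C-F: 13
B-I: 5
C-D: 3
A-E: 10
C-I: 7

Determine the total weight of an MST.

Kruskal: consider edges lightest-first.
C-G (2): add — endpoints in different components.
C-D (3): add — endpoints in different components.
A-B (4): add — endpoints in different components.
B-I (5): add — endpoints in different components.
D-F (5): add — endpoints in different components.
F-H (6): add — endpoints in different components.
C-I (7): add — endpoints in different components.
E-I (7): add — endpoints in different components.
MST edges: C-G, C-D, A-B, B-I, D-F, F-H, C-I, E-I; total weight 2+3+4+5+5+6+7+7 = 39.

39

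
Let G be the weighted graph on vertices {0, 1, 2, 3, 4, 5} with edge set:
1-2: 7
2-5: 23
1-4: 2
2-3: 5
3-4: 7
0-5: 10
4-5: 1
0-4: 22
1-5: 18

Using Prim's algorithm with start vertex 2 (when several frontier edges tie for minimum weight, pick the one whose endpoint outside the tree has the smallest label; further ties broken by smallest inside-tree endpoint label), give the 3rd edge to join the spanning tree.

Prim's algorithm from 2:
Step 1: cheapest edge leaving the tree is 2-3 (5); add 3.
Step 2: cheapest edge leaving the tree is 1-2 (7); add 1.
Step 3: cheapest edge leaving the tree is 1-4 (2); add 4.
Step 4: cheapest edge leaving the tree is 4-5 (1); add 5.
Step 5: cheapest edge leaving the tree is 0-5 (10); add 0.
The 3rd edge added is 1-4.

1-4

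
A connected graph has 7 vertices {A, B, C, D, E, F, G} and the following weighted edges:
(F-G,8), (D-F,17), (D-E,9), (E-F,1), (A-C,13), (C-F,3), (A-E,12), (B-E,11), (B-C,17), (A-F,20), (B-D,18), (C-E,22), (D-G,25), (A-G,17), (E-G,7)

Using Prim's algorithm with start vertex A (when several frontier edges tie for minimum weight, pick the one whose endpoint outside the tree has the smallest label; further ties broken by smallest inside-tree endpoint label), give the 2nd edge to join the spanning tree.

Prim, starting at A.
Step 1: cheapest edge leaving the tree is A-E (12); add E.
Step 2: cheapest edge leaving the tree is E-F (1); add F.
Step 3: cheapest edge leaving the tree is C-F (3); add C.
Step 4: cheapest edge leaving the tree is E-G (7); add G.
Step 5: cheapest edge leaving the tree is D-E (9); add D.
Step 6: cheapest edge leaving the tree is B-E (11); add B.
The 2nd edge added is E-F.

E-F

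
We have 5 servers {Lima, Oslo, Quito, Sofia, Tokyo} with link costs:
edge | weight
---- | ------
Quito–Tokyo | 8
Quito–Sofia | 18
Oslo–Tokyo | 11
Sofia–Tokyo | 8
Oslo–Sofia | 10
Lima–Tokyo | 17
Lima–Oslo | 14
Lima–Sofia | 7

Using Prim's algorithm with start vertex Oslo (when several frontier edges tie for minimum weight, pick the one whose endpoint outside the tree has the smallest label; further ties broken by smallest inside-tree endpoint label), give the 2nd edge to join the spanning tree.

Grow the tree from Oslo using Prim:
Step 1: frontier [Oslo–Sofia 10, Oslo–Tokyo 11, Lima–Oslo 14] → take Oslo–Sofia (10); add Sofia.
Step 2: frontier [Oslo–Tokyo 11, Lima–Oslo 14, Lima–Sofia 7, Sofia–Tokyo 8, Quito–Sofia 18] → take Lima–Sofia (7); add Lima.
Step 3: frontier [Lima–Tokyo 17, Oslo–Tokyo 11, Sofia–Tokyo 8, Quito–Sofia 18] → take Sofia–Tokyo (8); add Tokyo.
Step 4: frontier [Quito–Sofia 18, Quito–Tokyo 8] → take Quito–Tokyo (8); add Quito.
The 2nd edge added is Lima–Sofia.

Lima-Sofia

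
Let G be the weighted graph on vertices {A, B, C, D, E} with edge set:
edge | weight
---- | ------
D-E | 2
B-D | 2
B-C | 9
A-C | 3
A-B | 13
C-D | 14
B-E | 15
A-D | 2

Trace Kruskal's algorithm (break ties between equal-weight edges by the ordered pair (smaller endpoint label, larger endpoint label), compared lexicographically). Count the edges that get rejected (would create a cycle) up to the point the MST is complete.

0

Kruskal's algorithm — process edges by increasing weight (ties by edge label):
A-D (2): add — endpoints in different components.
B-D (2): add — endpoints in different components.
D-E (2): add — endpoints in different components.
A-C (3): add — endpoints in different components.
Edges rejected before the tree was complete: 0.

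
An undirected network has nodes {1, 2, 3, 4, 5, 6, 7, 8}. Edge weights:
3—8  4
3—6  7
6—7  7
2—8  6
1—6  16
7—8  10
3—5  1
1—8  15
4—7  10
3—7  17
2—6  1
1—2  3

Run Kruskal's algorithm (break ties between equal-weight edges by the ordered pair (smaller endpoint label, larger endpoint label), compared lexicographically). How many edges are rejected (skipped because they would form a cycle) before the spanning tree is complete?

Sort edges by weight, then run Kruskal:
2—6 (1): add — endpoints in different components.
3—5 (1): add — endpoints in different components.
1—2 (3): add — endpoints in different components.
3—8 (4): add — endpoints in different components.
2—8 (6): add — endpoints in different components.
3—6 (7): skip — 3 and 6 already connected.
6—7 (7): add — endpoints in different components.
4—7 (10): add — endpoints in different components.
Edges rejected before the tree was complete: 1.

1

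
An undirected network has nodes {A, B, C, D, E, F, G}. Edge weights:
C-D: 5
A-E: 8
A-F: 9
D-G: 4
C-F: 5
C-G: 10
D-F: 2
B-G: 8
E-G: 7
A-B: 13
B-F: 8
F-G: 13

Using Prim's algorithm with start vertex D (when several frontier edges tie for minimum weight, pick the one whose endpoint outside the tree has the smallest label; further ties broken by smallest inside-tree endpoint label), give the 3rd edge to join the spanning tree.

C-D

Prim, starting at D.
Step 1: frontier [D-F 2, D-G 4, C-D 5] → take D-F (2); add F.
Step 2: frontier [D-G 4, C-D 5, C-F 5, B-F 8, A-F 9, F-G 13] → take D-G (4); add G.
Step 3: frontier [C-D 5, C-F 5, B-F 8, A-F 9, E-G 7, B-G 8, C-G 10] → take C-D (5); add C.
Step 4: frontier [B-F 8, A-F 9, E-G 7, B-G 8] → take E-G (7); add E.
Step 5: frontier [A-E 8, B-F 8, A-F 9, B-G 8] → take A-E (8); add A.
Step 6: frontier [A-B 13, B-F 8, B-G 8] → take B-F (8); add B.
The 3rd edge added is C-D.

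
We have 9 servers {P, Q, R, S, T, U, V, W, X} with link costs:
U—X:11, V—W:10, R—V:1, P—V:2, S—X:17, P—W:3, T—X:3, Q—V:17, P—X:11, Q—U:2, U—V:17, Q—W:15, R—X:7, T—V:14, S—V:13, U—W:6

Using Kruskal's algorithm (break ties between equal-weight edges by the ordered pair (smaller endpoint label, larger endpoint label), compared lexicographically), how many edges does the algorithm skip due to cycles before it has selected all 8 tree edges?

Kruskal's algorithm — process edges by increasing weight (ties by edge label):
R—V (1): add — endpoints in different components.
P—V (2): add — endpoints in different components.
Q—U (2): add — endpoints in different components.
P—W (3): add — endpoints in different components.
T—X (3): add — endpoints in different components.
U—W (6): add — endpoints in different components.
R—X (7): add — endpoints in different components.
V—W (10): skip — W and V already connected.
P—X (11): skip — X and P already connected.
U—X (11): skip — X and U already connected.
S—V (13): add — endpoints in different components.
Edges rejected before the tree was complete: 3.

3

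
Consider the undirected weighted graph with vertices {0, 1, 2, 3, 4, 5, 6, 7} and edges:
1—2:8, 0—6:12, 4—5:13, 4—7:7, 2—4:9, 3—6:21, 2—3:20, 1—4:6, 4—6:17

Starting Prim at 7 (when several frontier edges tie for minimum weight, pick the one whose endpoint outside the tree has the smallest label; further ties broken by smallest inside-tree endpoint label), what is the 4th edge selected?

Prim's algorithm from 7:
Step 1: frontier [4—7 7] → take 4—7 (7); add 4.
Step 2: frontier [1—4 6, 2—4 9, 4—5 13, 4—6 17] → take 1—4 (6); add 1.
Step 3: frontier [1—2 8, 2—4 9, 4—5 13, 4—6 17] → take 1—2 (8); add 2.
Step 4: frontier [2—3 20, 4—5 13, 4—6 17] → take 4—5 (13); add 5.
Step 5: frontier [2—3 20, 4—6 17] → take 4—6 (17); add 6.
Step 6: frontier [2—3 20, 0—6 12, 3—6 21] → take 0—6 (12); add 0.
Step 7: frontier [2—3 20, 3—6 21] → take 2—3 (20); add 3.
The 4th edge added is 4—5.

4-5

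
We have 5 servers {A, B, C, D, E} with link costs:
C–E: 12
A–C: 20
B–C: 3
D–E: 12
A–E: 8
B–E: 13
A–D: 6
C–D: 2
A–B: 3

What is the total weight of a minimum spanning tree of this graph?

16

Prim's algorithm from A:
Step 1: frontier [A–B 3, A–D 6, A–E 8, A–C 20] → take A–B (3); add B.
Step 2: frontier [A–D 6, A–E 8, A–C 20, B–C 3, B–E 13] → take B–C (3); add C.
Step 3: frontier [A–D 6, A–E 8, B–E 13, C–D 2, C–E 12] → take C–D (2); add D.
Step 4: frontier [A–E 8, B–E 13, C–E 12, D–E 12] → take A–E (8); add E.
MST edges: A–B, B–C, C–D, A–E; total weight 3+3+2+8 = 16.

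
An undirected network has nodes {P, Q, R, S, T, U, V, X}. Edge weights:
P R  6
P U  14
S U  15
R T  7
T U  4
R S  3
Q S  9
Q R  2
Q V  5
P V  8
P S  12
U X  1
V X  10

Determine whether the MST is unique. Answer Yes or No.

Yes

Kruskal's algorithm — process edges by increasing weight (ties by edge label):
U X (1): add — endpoints in different components.
Q R (2): add — endpoints in different components.
R S (3): add — endpoints in different components.
T U (4): add — endpoints in different components.
Q V (5): add — endpoints in different components.
P R (6): add — endpoints in different components.
R T (7): add — endpoints in different components.
Every non-tree edge has weight strictly greater than the heaviest edge on the tree path between its endpoints, so the MST is unique.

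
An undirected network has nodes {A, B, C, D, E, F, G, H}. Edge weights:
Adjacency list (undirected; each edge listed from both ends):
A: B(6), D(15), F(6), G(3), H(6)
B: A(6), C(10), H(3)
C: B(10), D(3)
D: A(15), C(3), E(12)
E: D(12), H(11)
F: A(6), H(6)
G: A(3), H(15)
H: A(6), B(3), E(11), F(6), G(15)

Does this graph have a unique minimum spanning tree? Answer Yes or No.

No

Kruskal: consider edges lightest-first.
A–G (3): add — endpoints in different components.
B–H (3): add — endpoints in different components.
C–D (3): add — endpoints in different components.
A–B (6): add — endpoints in different components.
A–F (6): add — endpoints in different components.
A–H (6): skip — A and H already connected.
F–H (6): skip — F and H already connected.
B–C (10): add — endpoints in different components.
E–H (11): add — endpoints in different components.
Non-tree edge F–H has weight 6, equal to the heaviest edge on its tree cycle — swapping gives another MST of the same weight. Not unique.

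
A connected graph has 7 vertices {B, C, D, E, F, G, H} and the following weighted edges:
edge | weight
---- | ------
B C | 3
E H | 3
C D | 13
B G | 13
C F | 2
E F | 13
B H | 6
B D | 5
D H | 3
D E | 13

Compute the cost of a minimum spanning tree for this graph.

Prim, starting at H.
Step 1: frontier [D H 3, E H 3, B H 6] → take D H (3); add D.
Step 2: frontier [B D 5, C D 13, D E 13, E H 3, B H 6] → take E H (3); add E.
Step 3: frontier [B D 5, C D 13, E F 13, B H 6] → take B D (5); add B.
Step 4: frontier [B C 3, B G 13, C D 13, E F 13] → take B C (3); add C.
Step 5: frontier [B G 13, C F 2, E F 13] → take C F (2); add F.
Step 6: frontier [B G 13] → take B G (13); add G.
MST edges: D H, E H, B D, B C, C F, B G; total weight 3+3+5+3+2+13 = 29.

29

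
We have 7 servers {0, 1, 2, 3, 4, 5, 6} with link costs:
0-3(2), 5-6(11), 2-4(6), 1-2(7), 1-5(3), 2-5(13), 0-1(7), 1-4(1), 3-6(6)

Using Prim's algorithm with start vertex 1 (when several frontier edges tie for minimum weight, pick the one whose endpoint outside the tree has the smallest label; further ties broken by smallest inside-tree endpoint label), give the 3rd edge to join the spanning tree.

2-4

Prim, starting at 1.
Step 1: cheapest edge leaving the tree is 1-4 (1); add 4.
Step 2: cheapest edge leaving the tree is 1-5 (3); add 5.
Step 3: cheapest edge leaving the tree is 2-4 (6); add 2.
Step 4: cheapest edge leaving the tree is 0-1 (7); add 0.
Step 5: cheapest edge leaving the tree is 0-3 (2); add 3.
Step 6: cheapest edge leaving the tree is 3-6 (6); add 6.
The 3rd edge added is 2-4.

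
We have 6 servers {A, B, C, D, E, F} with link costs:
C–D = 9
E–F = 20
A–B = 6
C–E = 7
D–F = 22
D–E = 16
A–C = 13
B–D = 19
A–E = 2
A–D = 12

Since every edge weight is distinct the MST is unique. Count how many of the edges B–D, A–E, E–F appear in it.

2

Sort edges by weight, then run Kruskal:
A–E (2): add. Components now {A,E} {B} {C} {D} {F}
A–B (6): add. Components now {A,B,E} {C} {D} {F}
C–E (7): add. Components now {A,B,C,E} {D} {F}
C–D (9): add. Components now {A,B,C,D,E} {F}
A–D (12): skip — A and D already connected.
A–C (13): skip — A and C already connected.
D–E (16): skip — D and E already connected.
B–D (19): skip — B and D already connected.
E–F (20): add. Components now {A,B,C,D,E,F}
MST edge set: {A–E, A–B, C–E, C–D, E–F}.
Of the listed edges, {A–E, E–F} are in the MST → 2.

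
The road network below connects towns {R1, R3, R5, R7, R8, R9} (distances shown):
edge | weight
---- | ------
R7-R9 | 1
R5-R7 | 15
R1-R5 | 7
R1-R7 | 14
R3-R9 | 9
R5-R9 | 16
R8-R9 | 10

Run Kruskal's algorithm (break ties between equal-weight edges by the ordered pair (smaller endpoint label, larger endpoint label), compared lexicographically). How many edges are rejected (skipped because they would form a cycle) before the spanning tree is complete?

Kruskal's algorithm — process edges by increasing weight (ties by edge label):
R7-R9 (1): add — endpoints in different components.
R1-R5 (7): add — endpoints in different components.
R3-R9 (9): add — endpoints in different components.
R8-R9 (10): add — endpoints in different components.
R1-R7 (14): add — endpoints in different components.
Edges rejected before the tree was complete: 0.

0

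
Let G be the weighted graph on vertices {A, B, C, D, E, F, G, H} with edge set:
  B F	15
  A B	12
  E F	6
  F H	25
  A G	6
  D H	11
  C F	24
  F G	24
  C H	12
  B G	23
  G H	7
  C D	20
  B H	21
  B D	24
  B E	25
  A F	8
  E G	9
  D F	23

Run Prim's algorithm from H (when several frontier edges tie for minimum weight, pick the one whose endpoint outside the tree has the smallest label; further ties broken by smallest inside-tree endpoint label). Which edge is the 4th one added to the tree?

Grow the tree from H using Prim:
Step 1: cheapest edge leaving the tree is G H (7); add G.
Step 2: cheapest edge leaving the tree is A G (6); add A.
Step 3: cheapest edge leaving the tree is A F (8); add F.
Step 4: cheapest edge leaving the tree is E F (6); add E.
Step 5: cheapest edge leaving the tree is D H (11); add D.
Step 6: cheapest edge leaving the tree is A B (12); add B.
Step 7: cheapest edge leaving the tree is C H (12); add C.
The 4th edge added is E F.

E-F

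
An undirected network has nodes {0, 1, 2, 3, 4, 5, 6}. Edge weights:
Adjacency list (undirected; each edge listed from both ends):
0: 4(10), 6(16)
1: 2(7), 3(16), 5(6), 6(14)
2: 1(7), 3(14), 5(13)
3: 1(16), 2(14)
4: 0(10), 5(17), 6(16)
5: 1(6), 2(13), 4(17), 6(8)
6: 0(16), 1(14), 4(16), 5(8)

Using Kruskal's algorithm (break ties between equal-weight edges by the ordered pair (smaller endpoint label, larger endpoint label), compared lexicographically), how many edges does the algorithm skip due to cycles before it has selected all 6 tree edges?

2

Sort edges by weight, then run Kruskal:
1–5 (6): add — endpoints in different components.
1–2 (7): add — endpoints in different components.
5–6 (8): add — endpoints in different components.
0–4 (10): add — endpoints in different components.
2–5 (13): skip — 2 and 5 already connected.
1–6 (14): skip — 1 and 6 already connected.
2–3 (14): add — endpoints in different components.
0–6 (16): add — endpoints in different components.
Edges rejected before the tree was complete: 2.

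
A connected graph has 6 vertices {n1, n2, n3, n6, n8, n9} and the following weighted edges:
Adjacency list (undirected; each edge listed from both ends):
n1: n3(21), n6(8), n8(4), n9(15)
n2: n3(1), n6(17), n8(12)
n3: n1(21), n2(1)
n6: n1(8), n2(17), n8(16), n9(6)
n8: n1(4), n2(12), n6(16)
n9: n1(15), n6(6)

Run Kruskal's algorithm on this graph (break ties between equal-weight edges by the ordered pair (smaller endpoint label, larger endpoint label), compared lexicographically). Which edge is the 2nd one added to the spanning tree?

n1-n8

Kruskal: consider edges lightest-first.
n2 n3 (1): add — endpoints in different components.
n1 n8 (4): add — endpoints in different components.
n6 n9 (6): add — endpoints in different components.
n1 n6 (8): add — endpoints in different components.
n2 n8 (12): add — endpoints in different components.
The 2nd edge added is n1 n8.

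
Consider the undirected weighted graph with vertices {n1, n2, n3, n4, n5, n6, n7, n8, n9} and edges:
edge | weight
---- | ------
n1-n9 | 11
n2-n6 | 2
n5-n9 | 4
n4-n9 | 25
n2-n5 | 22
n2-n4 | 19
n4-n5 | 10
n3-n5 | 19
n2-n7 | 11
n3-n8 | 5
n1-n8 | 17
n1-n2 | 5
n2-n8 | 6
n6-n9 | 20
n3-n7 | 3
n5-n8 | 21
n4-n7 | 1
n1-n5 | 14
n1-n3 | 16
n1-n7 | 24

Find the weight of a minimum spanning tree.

Kruskal's algorithm — process edges by increasing weight (ties by edge label):
n4-n7 (1): add — endpoints in different components.
n2-n6 (2): add — endpoints in different components.
n3-n7 (3): add — endpoints in different components.
n5-n9 (4): add — endpoints in different components.
n1-n2 (5): add — endpoints in different components.
n3-n8 (5): add — endpoints in different components.
n2-n8 (6): add — endpoints in different components.
n4-n5 (10): add — endpoints in different components.
MST edges: n4-n7, n2-n6, n3-n7, n5-n9, n1-n2, n3-n8, n2-n8, n4-n5; total weight 1+2+3+4+5+5+6+10 = 36.

36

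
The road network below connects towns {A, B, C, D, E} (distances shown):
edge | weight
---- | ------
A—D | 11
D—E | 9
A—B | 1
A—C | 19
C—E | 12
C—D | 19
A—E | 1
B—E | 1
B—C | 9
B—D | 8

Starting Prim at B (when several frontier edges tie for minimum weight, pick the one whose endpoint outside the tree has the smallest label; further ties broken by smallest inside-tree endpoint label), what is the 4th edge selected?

Grow the tree from B using Prim:
Step 1: frontier [A—B 1, B—E 1, B—D 8, B—C 9] → take A—B (1); add A.
Step 2: frontier [A—E 1, A—D 11, A—C 19, B—E 1, B—D 8, B—C 9] → take A—E (1); add E.
Step 3: frontier [A—D 11, A—C 19, B—D 8, B—C 9, D—E 9, C—E 12] → take B—D (8); add D.
Step 4: frontier [A—C 19, B—C 9, C—D 19, C—E 12] → take B—C (9); add C.
The 4th edge added is B—C.

B-C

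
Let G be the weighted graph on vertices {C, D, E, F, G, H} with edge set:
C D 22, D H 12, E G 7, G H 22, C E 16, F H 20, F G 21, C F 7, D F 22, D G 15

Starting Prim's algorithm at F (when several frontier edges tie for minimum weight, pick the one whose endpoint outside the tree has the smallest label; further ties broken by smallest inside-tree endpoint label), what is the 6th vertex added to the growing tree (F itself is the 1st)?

Prim, starting at F.
Step 1: frontier [C F 7, F H 20, F G 21, D F 22] → take C F (7); add C.
Step 2: frontier [C E 16, C D 22, F H 20, F G 21, D F 22] → take C E (16); add E.
Step 3: frontier [C D 22, E G 7, F H 20, F G 21, D F 22] → take E G (7); add G.
Step 4: frontier [C D 22, F H 20, D F 22, D G 15, G H 22] → take D G (15); add D.
Step 5: frontier [D H 12, F H 20, G H 22] → take D H (12); add H.
Vertex order: F, C, E, G, D, H. The 6th vertex is H.

H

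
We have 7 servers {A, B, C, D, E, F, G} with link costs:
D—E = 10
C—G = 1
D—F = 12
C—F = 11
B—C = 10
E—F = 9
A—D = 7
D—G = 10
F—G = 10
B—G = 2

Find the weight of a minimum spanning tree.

39

Sort edges by weight, then run Kruskal:
C—G (1): add. Components now {A} {B} {C,G} {D} {E} {F}
B—G (2): add. Components now {A} {B,C,G} {D} {E} {F}
A—D (7): add. Components now {A,D} {B,C,G} {E} {F}
E—F (9): add. Components now {A,D} {B,C,G} {E,F}
B—C (10): skip — B and C already connected.
D—E (10): add. Components now {A,D,E,F} {B,C,G}
D—G (10): add. Components now {A,B,C,D,E,F,G}
MST edges: C—G, B—G, A—D, E—F, D—E, D—G; total weight 1+2+7+9+10+10 = 39.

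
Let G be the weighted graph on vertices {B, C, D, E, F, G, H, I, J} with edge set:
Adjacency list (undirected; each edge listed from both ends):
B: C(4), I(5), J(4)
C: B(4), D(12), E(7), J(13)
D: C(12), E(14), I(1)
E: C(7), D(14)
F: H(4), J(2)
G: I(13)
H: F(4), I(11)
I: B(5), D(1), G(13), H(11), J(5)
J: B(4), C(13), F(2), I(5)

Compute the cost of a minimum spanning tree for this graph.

Prim's algorithm from J:
Step 1: frontier [F-J 2, B-J 4, I-J 5, C-J 13] → take F-J (2); add F.
Step 2: frontier [F-H 4, B-J 4, I-J 5, C-J 13] → take B-J (4); add B.
Step 3: frontier [B-C 4, B-I 5, F-H 4, I-J 5, C-J 13] → take B-C (4); add C.
Step 4: frontier [B-I 5, C-E 7, C-D 12, F-H 4, I-J 5] → take F-H (4); add H.
Step 5: frontier [B-I 5, C-E 7, C-D 12, H-I 11, I-J 5] → take B-I (5); add I.
Step 6: frontier [C-E 7, C-D 12, D-I 1, G-I 13] → take D-I (1); add D.
Step 7: frontier [C-E 7, D-E 14, G-I 13] → take C-E (7); add E.
Step 8: frontier [G-I 13] → take G-I (13); add G.
MST edges: F-J, B-J, B-C, F-H, B-I, D-I, C-E, G-I; total weight 2+4+4+4+5+1+7+13 = 40.

40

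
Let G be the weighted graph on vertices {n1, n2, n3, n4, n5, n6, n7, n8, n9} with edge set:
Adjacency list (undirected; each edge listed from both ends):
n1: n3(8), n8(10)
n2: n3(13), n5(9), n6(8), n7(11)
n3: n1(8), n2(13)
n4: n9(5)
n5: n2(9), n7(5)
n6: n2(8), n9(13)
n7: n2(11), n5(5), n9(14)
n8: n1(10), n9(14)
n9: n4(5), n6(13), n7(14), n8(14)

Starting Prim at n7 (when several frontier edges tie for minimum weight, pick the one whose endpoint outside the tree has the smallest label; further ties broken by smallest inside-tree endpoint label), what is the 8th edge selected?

n4-n9

Prim, starting at n7.
Step 1: frontier [n5—n7 5, n2—n7 11, n7—n9 14] → take n5—n7 (5); add n5.
Step 2: frontier [n2—n5 9, n2—n7 11, n7—n9 14] → take n2—n5 (9); add n2.
Step 3: frontier [n2—n6 8, n2—n3 13, n7—n9 14] → take n2—n6 (8); add n6.
Step 4: frontier [n2—n3 13, n6—n9 13, n7—n9 14] → take n2—n3 (13); add n3.
Step 5: frontier [n1—n3 8, n6—n9 13, n7—n9 14] → take n1—n3 (8); add n1.
Step 6: frontier [n1—n8 10, n6—n9 13, n7—n9 14] → take n1—n8 (10); add n8.
Step 7: frontier [n6—n9 13, n7—n9 14, n8—n9 14] → take n6—n9 (13); add n9.
Step 8: frontier [n4—n9 5] → take n4—n9 (5); add n4.
The 8th edge added is n4—n9.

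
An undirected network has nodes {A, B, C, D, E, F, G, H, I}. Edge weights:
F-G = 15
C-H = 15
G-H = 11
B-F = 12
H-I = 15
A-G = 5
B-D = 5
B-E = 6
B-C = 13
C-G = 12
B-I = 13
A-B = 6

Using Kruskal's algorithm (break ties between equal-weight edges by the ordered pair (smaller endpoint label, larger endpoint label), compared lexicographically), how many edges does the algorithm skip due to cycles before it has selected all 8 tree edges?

Kruskal: consider edges lightest-first.
A-G (5): add — endpoints in different components.
B-D (5): add — endpoints in different components.
A-B (6): add — endpoints in different components.
B-E (6): add — endpoints in different components.
G-H (11): add — endpoints in different components.
B-F (12): add — endpoints in different components.
C-G (12): add — endpoints in different components.
B-C (13): skip — B and C already connected.
B-I (13): add — endpoints in different components.
Edges rejected before the tree was complete: 1.

1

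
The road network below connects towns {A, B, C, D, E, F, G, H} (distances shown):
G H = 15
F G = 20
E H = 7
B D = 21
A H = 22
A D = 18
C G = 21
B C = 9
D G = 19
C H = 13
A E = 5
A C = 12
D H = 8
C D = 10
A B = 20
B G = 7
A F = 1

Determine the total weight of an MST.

Prim, starting at H.
Step 1: cheapest edge leaving the tree is E H (7); add E.
Step 2: cheapest edge leaving the tree is A E (5); add A.
Step 3: cheapest edge leaving the tree is A F (1); add F.
Step 4: cheapest edge leaving the tree is D H (8); add D.
Step 5: cheapest edge leaving the tree is C D (10); add C.
Step 6: cheapest edge leaving the tree is B C (9); add B.
Step 7: cheapest edge leaving the tree is B G (7); add G.
MST edges: E H, A E, A F, D H, C D, B C, B G; total weight 7+5+1+8+10+9+7 = 47.

47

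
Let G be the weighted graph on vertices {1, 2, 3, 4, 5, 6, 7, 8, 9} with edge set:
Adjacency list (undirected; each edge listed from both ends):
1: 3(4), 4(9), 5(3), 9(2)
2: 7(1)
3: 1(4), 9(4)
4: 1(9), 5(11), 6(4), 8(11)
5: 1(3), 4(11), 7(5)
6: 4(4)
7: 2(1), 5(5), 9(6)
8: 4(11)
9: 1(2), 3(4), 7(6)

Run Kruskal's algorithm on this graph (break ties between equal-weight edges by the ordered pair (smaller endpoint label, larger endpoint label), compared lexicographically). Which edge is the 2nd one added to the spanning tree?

Kruskal's algorithm — process edges by increasing weight (ties by edge label):
2—7 (1): add — endpoints in different components.
1—9 (2): add — endpoints in different components.
1—5 (3): add — endpoints in different components.
1—3 (4): add — endpoints in different components.
3—9 (4): skip — 3 and 9 already connected.
4—6 (4): add — endpoints in different components.
5—7 (5): add — endpoints in different components.
7—9 (6): skip — 7 and 9 already connected.
1—4 (9): add — endpoints in different components.
4—5 (11): skip — 4 and 5 already connected.
4—8 (11): add — endpoints in different components.
The 2nd edge added is 1—9.

1-9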